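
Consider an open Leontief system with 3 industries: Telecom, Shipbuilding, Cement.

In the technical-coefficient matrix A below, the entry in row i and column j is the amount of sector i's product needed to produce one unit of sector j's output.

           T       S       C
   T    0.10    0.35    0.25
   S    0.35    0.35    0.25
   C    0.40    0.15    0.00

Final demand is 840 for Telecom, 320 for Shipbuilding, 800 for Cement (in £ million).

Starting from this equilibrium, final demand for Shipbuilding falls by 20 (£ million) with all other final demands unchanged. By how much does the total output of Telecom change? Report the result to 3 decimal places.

Δx_T = -24.554

I − A =
  [   0.90    -0.35    -0.25]
  [  -0.35     0.65    -0.25]
  [  -0.40    -0.15     1.00]
Cofactors of I−A, C_ij = (−1)^(i+j)·(minor ij) (rows/columns in the sector order above):
  C_11 = (0.65)(1.00) − (-0.25)(-0.15) = 0.6125
  C_12 = −[(-0.35)(1.00) − (-0.25)(-0.40)] = 0.4500
  C_13 = (-0.35)(-0.15) − (0.65)(-0.40) = 0.3125
  C_21 = −[(-0.35)(1.00) − (-0.25)(-0.15)] = 0.3875
  C_22 = (0.90)(1.00) − (-0.25)(-0.40) = 0.8000
  C_23 = −[(0.90)(-0.15) − (-0.35)(-0.40)] = 0.2750
  C_31 = (-0.35)(-0.25) − (-0.25)(0.65) = 0.2500
  C_32 = −[(0.90)(-0.25) − (-0.25)(-0.35)] = 0.3125
  C_33 = (0.90)(0.65) − (-0.35)(-0.35) = 0.4625
det(I−A) = Σ_j (I−A)_1j·C_1j = (0.90)(0.6125) + (-0.35)(0.4500) + (-0.25)(0.3125) = 0.315625
adj(I−A) = Cᵀ =
  [ 0.6125   0.3875   0.2500]
  [ 0.4500   0.8000   0.3125]
  [ 0.3125   0.2750   0.4625]
(I − A)⁻¹ = adj(I−A) / det(I−A) ≈
  [   1.9406     1.2277     0.7921]
  [   1.4257     2.5347     0.9901]
  [   0.9901     0.8713     1.4653]
Δx = (I − A)⁻¹ Δd with Δd having -20 in the Shipbuilding component and 0 elsewhere.
So Δx_T = L_TS · (-20), where L_TS = adj(I−A)_TS / det(I−A) = 0.3875 / 0.315625.
Δx_T = 0.3875 × (-20) / 0.315625 = -7.75 / 0.315625 ≈ -24.554.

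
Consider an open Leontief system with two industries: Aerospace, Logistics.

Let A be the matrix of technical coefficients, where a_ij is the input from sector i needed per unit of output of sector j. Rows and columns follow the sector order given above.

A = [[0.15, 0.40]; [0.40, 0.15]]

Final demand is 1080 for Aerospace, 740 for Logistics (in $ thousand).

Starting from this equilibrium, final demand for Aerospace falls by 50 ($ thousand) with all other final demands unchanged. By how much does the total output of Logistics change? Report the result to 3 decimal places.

Δx_2 = -35.556

I − A =
  [   0.85    -0.40]
  [  -0.40     0.85]
det(I−A) = (0.85)(0.85) − (-0.40)(-0.40) = 0.5625
adj(I−A) = [[0.85, 0.40], [0.40, 0.85]]
(I − A)⁻¹ = adj(I−A) / det(I−A) ≈
  [   1.5111     0.7111]
  [   0.7111     1.5111]
Δx = (I − A)⁻¹ Δd with Δd having -50 in the Aerospace component and 0 elsewhere.
So Δx_2 = L_21 · (-50), where L_21 = adj(I−A)_21 / det(I−A) = 0.40 / 0.5625.
Δx_2 = 0.40 × (-50) / 0.5625 = -20.00 / 0.5625 ≈ -35.556.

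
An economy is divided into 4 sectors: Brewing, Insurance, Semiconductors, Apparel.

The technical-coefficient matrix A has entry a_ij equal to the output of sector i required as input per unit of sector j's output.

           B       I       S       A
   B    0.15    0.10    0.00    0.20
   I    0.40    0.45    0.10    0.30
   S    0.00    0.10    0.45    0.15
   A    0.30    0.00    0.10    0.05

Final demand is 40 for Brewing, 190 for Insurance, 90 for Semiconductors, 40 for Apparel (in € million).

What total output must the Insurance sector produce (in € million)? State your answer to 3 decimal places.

x_I = 567.384

I − A =
  [   0.85    -0.10     0.00    -0.20]
  [  -0.40     0.55    -0.10    -0.30]
  [   0.00    -0.10     0.55    -0.15]
  [  -0.30     0.00    -0.10     0.95]
Compute the cofactors C_ij = (−1)^(i+j)·(3×3 minor ij) of I−A; the adjugate is their transpose:
adj(I−A) = Cᵀ =
  [ 0.266625   0.052750   0.023500   0.076500]
  [ 0.257000   0.398375   0.108250   0.197000]
  [ 0.071750   0.079250   0.364125   0.097625]
  [ 0.091750   0.025000   0.045750   0.226625]
det(I−A) = Σ_j (I−A)_1j·C_1j = (0.85)(0.266625) + (-0.10)(0.257000) + (0.00)(0.071750) + (-0.20)(0.091750) = 0.18258125
(I − A)⁻¹ = adj(I−A) / det(I−A) ≈
  [   1.4603     0.2889     0.1287     0.4190]
  [   1.4076     2.1819     0.5929     1.0790]
  [   0.3930     0.4341     1.9943     0.5347]
  [   0.5025     0.1369     0.2506     1.2412]
x = (I − A)⁻¹ d = adj(I−A)·d / det(I−A), with det(I−A) = 0.18258125:
  x_B = (0.266625·40 + 0.052750·190 + 0.023500·90 + 0.076500·40) / 0.18258125 = 25.8625 / 0.18258125 ≈ 141.649
  x_I = (0.257000·40 + 0.398375·190 + 0.108250·90 + 0.197000·40) / 0.18258125 = 103.59375 / 0.18258125 ≈ 567.384
  x_S = (0.071750·40 + 0.079250·190 + 0.364125·90 + 0.097625·40) / 0.18258125 = 54.60375 / 0.18258125 ≈ 299.065
  x_A = (0.091750·40 + 0.025000·190 + 0.045750·90 + 0.226625·40) / 0.18258125 = 21.6025 / 0.18258125 ≈ 118.317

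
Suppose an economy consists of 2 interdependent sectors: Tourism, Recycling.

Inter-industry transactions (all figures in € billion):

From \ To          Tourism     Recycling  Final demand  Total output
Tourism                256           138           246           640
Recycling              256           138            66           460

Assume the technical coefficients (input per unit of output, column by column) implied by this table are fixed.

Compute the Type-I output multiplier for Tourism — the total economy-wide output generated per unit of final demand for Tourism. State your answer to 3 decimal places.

Technical coefficients a_ij = z_ij / X_j:
  a_TT = 256/640 = 0.40, a_RT = 256/640 = 0.40
  a_TR = 138/460 = 0.30, a_RR = 138/460 = 0.30
I − A =
  [   0.60    -0.30]
  [  -0.40     0.70]
det(I−A) = (0.60)(0.70) − (-0.30)(-0.40) = 0.3000
adj(I−A) = [[0.70, 0.30], [0.40, 0.60]]
(I − A)⁻¹ = adj(I−A) / det(I−A) ≈
  [   2.3333     1.0000]
  [   1.3333     2.0000]
The output multiplier for sector j is the column-j sum of the Leontief inverse (I − A)⁻¹ = adj(I−A) / det(I−A).
Column T of adj(I−A): (0.70, 0.40); det(I−A) = 0.3000.
m_T = (0.70 + 0.40) / 0.3000 = 1.10 / 0.3000 ≈ 3.667.

m_T = 3.667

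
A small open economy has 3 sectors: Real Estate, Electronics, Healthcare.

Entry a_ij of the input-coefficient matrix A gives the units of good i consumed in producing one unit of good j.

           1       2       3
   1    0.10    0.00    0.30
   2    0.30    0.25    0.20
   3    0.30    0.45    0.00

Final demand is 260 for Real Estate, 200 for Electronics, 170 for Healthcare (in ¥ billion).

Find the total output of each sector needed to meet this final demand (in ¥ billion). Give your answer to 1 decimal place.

I − A =
  [   0.90     0.00    -0.30]
  [  -0.30     0.75    -0.20]
  [  -0.30    -0.45     1.00]
Cofactors of I−A, C_ij = (−1)^(i+j)·(minor ij) (rows/columns in the sector order above):
  C_11 = (0.75)(1.00) − (-0.20)(-0.45) = 0.6600
  C_12 = −[(-0.30)(1.00) − (-0.20)(-0.30)] = 0.3600
  C_13 = (-0.30)(-0.45) − (0.75)(-0.30) = 0.3600
  C_21 = −[(0.00)(1.00) − (-0.30)(-0.45)] = 0.1350
  C_22 = (0.90)(1.00) − (-0.30)(-0.30) = 0.8100
  C_23 = −[(0.90)(-0.45) − (0.00)(-0.30)] = 0.4050
  C_31 = (0.00)(-0.20) − (-0.30)(0.75) = 0.2250
  C_32 = −[(0.90)(-0.20) − (-0.30)(-0.30)] = 0.2700
  C_33 = (0.90)(0.75) − (0.00)(-0.30) = 0.6750
det(I−A) = Σ_j (I−A)_1j·C_1j = (0.90)(0.6600) + (0.00)(0.3600) + (-0.30)(0.3600) = 0.4860
adj(I−A) = Cᵀ =
  [ 0.6600   0.1350   0.2250]
  [ 0.3600   0.8100   0.2700]
  [ 0.3600   0.4050   0.6750]
(I − A)⁻¹ = adj(I−A) / det(I−A) ≈
  [   1.3580     0.2778     0.4630]
  [   0.7407     1.6667     0.5556]
  [   0.7407     0.8333     1.3889]
x = (I − A)⁻¹ d = adj(I−A)·d / det(I−A), with det(I−A) = 0.4860:
  x_1 = (0.6600·260 + 0.1350·200 + 0.2250·170) / 0.4860 = 236.85 / 0.4860 ≈ 487.3
  x_2 = (0.3600·260 + 0.8100·200 + 0.2700·170) / 0.4860 = 301.50 / 0.4860 ≈ 620.4
  x_3 = (0.3600·260 + 0.4050·200 + 0.6750·170) / 0.4860 = 289.35 / 0.4860 ≈ 595.4

x_1 = 487.3, x_2 = 620.4, x_3 = 595.4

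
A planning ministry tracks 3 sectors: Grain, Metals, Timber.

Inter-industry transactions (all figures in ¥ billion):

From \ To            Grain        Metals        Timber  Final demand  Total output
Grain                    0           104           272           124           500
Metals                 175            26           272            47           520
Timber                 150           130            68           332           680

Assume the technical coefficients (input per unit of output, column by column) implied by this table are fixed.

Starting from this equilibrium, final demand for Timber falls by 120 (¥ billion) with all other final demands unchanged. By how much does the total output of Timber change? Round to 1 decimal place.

Technical coefficients a_ij = z_ij / X_j:
  a_11 = 0/500 = 0.00, a_21 = 175/500 = 0.35, a_31 = 150/500 = 0.30
  a_12 = 104/520 = 0.20, a_22 = 26/520 = 0.05, a_32 = 130/520 = 0.25
  a_13 = 272/680 = 0.40, a_23 = 272/680 = 0.40, a_33 = 68/680 = 0.10
I − A =
  [   1.00    -0.20    -0.40]
  [  -0.35     0.95    -0.40]
  [  -0.30    -0.25     0.90]
Cofactors of I−A, C_ij = (−1)^(i+j)·(minor ij) (rows/columns in the sector order above):
  C_11 = (0.95)(0.90) − (-0.40)(-0.25) = 0.7550
  C_12 = −[(-0.35)(0.90) − (-0.40)(-0.30)] = 0.4350
  C_13 = (-0.35)(-0.25) − (0.95)(-0.30) = 0.3725
  C_21 = −[(-0.20)(0.90) − (-0.40)(-0.25)] = 0.2800
  C_22 = (1.00)(0.90) − (-0.40)(-0.30) = 0.7800
  C_23 = −[(1.00)(-0.25) − (-0.20)(-0.30)] = 0.3100
  C_31 = (-0.20)(-0.40) − (-0.40)(0.95) = 0.4600
  C_32 = −[(1.00)(-0.40) − (-0.40)(-0.35)] = 0.5400
  C_33 = (1.00)(0.95) − (-0.20)(-0.35) = 0.8800
det(I−A) = Σ_j (I−A)_1j·C_1j = (1.00)(0.7550) + (-0.20)(0.4350) + (-0.40)(0.3725) = 0.5190
adj(I−A) = Cᵀ =
  [ 0.7550   0.2800   0.4600]
  [ 0.4350   0.7800   0.5400]
  [ 0.3725   0.3100   0.8800]
(I − A)⁻¹ = adj(I−A) / det(I−A) ≈
  [   1.4547     0.5395     0.8863]
  [   0.8382     1.5029     1.0405]
  [   0.7177     0.5973     1.6956]
Δx = (I − A)⁻¹ Δd with Δd having -120 in the Timber component and 0 elsewhere.
So Δx_3 = L_33 · (-120), where L_33 = adj(I−A)_33 / det(I−A) = 0.8800 / 0.5190.
Δx_3 = 0.8800 × (-120) / 0.5190 = -105.60 / 0.5190 ≈ -203.5.

Δx_3 = -203.5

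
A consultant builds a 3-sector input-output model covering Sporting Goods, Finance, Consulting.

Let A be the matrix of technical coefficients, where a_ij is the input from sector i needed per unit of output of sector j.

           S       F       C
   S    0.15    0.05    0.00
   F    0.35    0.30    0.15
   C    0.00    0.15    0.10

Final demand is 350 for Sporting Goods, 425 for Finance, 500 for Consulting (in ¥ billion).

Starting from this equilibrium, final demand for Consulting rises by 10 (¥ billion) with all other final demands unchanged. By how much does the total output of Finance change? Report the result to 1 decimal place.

I − A =
  [   0.85    -0.05     0.00]
  [  -0.35     0.70    -0.15]
  [   0.00    -0.15     0.90]
Cofactors of I−A, C_ij = (−1)^(i+j)·(minor ij) (rows/columns in the sector order above):
  C_11 = (0.70)(0.90) − (-0.15)(-0.15) = 0.6075
  C_12 = −[(-0.35)(0.90) − (-0.15)(0.00)] = 0.3150
  C_13 = (-0.35)(-0.15) − (0.70)(0.00) = 0.0525
  C_21 = −[(-0.05)(0.90) − (0.00)(-0.15)] = 0.0450
  C_22 = (0.85)(0.90) − (0.00)(0.00) = 0.7650
  C_23 = −[(0.85)(-0.15) − (-0.05)(0.00)] = 0.1275
  C_31 = (-0.05)(-0.15) − (0.00)(0.70) = 0.0075
  C_32 = −[(0.85)(-0.15) − (0.00)(-0.35)] = 0.1275
  C_33 = (0.85)(0.70) − (-0.05)(-0.35) = 0.5775
det(I−A) = Σ_j (I−A)_1j·C_1j = (0.85)(0.6075) + (-0.05)(0.3150) + (0.00)(0.0525) = 0.500625
adj(I−A) = Cᵀ =
  [ 0.6075   0.0450   0.0075]
  [ 0.3150   0.7650   0.1275]
  [ 0.0525   0.1275   0.5775]
(I − A)⁻¹ = adj(I−A) / det(I−A) ≈
  [   1.2135     0.0899     0.0150]
  [   0.6292     1.5281     0.2547]
  [   0.1049     0.2547     1.1536]
Δx = (I − A)⁻¹ Δd with Δd having +10 in the Consulting component and 0 elsewhere.
So Δx_F = L_FC · (+10), where L_FC = adj(I−A)_FC / det(I−A) = 0.1275 / 0.500625.
Δx_F = 0.1275 × (+10) / 0.500625 = 1.275 / 0.500625 ≈ 2.5.

Δx_F = 2.5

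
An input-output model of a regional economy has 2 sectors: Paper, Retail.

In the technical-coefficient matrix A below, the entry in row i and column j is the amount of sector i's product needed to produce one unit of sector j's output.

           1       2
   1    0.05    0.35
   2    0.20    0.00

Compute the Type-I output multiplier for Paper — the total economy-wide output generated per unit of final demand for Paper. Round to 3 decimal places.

I − A =
  [   0.95    -0.35]
  [  -0.20     1.00]
det(I−A) = (0.95)(1.00) − (-0.35)(-0.20) = 0.8800
adj(I−A) = [[1.00, 0.35], [0.20, 0.95]]
(I − A)⁻¹ = adj(I−A) / det(I−A) ≈
  [   1.1364     0.3977]
  [   0.2273     1.0795]
The output multiplier for sector j is the column-j sum of the Leontief inverse (I − A)⁻¹ = adj(I−A) / det(I−A).
Column 1 of adj(I−A): (1.00, 0.20); det(I−A) = 0.8800.
m_1 = (1.00 + 0.20) / 0.8800 = 1.20 / 0.8800 ≈ 1.364.

m_1 = 1.364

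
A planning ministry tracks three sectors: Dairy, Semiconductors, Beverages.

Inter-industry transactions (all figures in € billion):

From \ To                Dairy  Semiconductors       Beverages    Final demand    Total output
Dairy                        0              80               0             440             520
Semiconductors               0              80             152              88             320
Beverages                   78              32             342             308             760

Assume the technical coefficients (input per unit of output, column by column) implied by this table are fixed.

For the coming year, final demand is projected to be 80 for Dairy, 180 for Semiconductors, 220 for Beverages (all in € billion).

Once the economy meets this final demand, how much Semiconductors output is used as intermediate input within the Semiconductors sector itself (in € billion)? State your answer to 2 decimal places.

Technical coefficients a_ij = z_ij / X_j:
  a_11 = 0/520 = 0.00, a_21 = 0/520 = 0.00, a_31 = 78/520 = 0.15
  a_12 = 80/320 = 0.25, a_22 = 80/320 = 0.25, a_32 = 32/320 = 0.10
  a_13 = 0/760 = 0.00, a_23 = 152/760 = 0.20, a_33 = 342/760 = 0.45
I − A =
  [   1.00    -0.25     0.00]
  [   0.00     0.75    -0.20]
  [  -0.15    -0.10     0.55]
Cofactors of I−A, C_ij = (−1)^(i+j)·(minor ij) (rows/columns in the sector order above):
  C_11 = (0.75)(0.55) − (-0.20)(-0.10) = 0.3925
  C_12 = −[(0.00)(0.55) − (-0.20)(-0.15)] = 0.0300
  C_13 = (0.00)(-0.10) − (0.75)(-0.15) = 0.1125
  C_21 = −[(-0.25)(0.55) − (0.00)(-0.10)] = 0.1375
  C_22 = (1.00)(0.55) − (0.00)(-0.15) = 0.5500
  C_23 = −[(1.00)(-0.10) − (-0.25)(-0.15)] = 0.1375
  C_31 = (-0.25)(-0.20) − (0.00)(0.75) = 0.0500
  C_32 = −[(1.00)(-0.20) − (0.00)(0.00)] = 0.2000
  C_33 = (1.00)(0.75) − (-0.25)(0.00) = 0.7500
det(I−A) = Σ_j (I−A)_1j·C_1j = (1.00)(0.3925) + (-0.25)(0.0300) + (0.00)(0.1125) = 0.3850
adj(I−A) = Cᵀ =
  [ 0.3925   0.1375   0.0500]
  [ 0.0300   0.5500   0.2000]
  [ 0.1125   0.1375   0.7500]
(I − A)⁻¹ = adj(I−A) / det(I−A) ≈
  [   1.0195     0.3571     0.1299]
  [   0.0779     1.4286     0.5195]
  [   0.2922     0.3571     1.9481]
First solve x = (I − A)⁻¹ d = adj(I−A)·d / det(I−A); in particular x_2 = (0.0300·80 + 0.5500·180 + 0.2000·220) / 0.3850 = 145.40 / 0.3850 ≈ 377.6623.
Intermediate flow from 2 to 2: z_22 = a_22 · x_2 = 0.25 × 145.40 / 0.3850 = 36.35 / 0.3850 ≈ 94.42.

z_22 = 94.42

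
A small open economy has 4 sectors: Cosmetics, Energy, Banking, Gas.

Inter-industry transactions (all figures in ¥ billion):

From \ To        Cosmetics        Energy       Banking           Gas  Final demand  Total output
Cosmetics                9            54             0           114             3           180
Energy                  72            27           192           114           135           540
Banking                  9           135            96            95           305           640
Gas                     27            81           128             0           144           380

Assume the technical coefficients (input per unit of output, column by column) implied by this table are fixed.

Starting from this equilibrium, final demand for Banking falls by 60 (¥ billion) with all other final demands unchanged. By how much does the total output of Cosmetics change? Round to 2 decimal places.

Technical coefficients a_ij = z_ij / X_j:
  a_11 = 9/180 = 0.05, a_21 = 72/180 = 0.40, a_31 = 9/180 = 0.05, a_41 = 27/180 = 0.15
  a_12 = 54/540 = 0.10, a_22 = 27/540 = 0.05, a_32 = 135/540 = 0.25, a_42 = 81/540 = 0.15
  a_13 = 0/640 = 0.00, a_23 = 192/640 = 0.30, a_33 = 96/640 = 0.15, a_43 = 128/640 = 0.20
  a_14 = 114/380 = 0.30, a_24 = 114/380 = 0.30, a_34 = 95/380 = 0.25, a_44 = 0/380 = 0.00
I − A =
  [   0.95    -0.10     0.00    -0.30]
  [  -0.40     0.95    -0.30    -0.30]
  [  -0.05    -0.25     0.85    -0.25]
  [  -0.15    -0.15    -0.20     1.00]
Compute the cofactors C_ij = (−1)^(i+j)·(3×3 minor ij) of I−A; the adjugate is their transpose:
adj(I−A) = Cᵀ =
  [ 0.620500   0.133250   0.106500   0.252750]
  [ 0.387500   0.718750   0.352500   0.420000]
  [ 0.207125   0.272875   0.754500   0.332625]
  [ 0.192625   0.182375   0.219750   0.660375]
det(I−A) = Σ_j (I−A)_1j·C_1j = (0.95)(0.620500) + (-0.10)(0.387500) + (0.00)(0.207125) + (-0.30)(0.192625) = 0.4929375
(I − A)⁻¹ = adj(I−A) / det(I−A) ≈
  [   1.2588     0.2703     0.2161     0.5127]
  [   0.7861     1.4581     0.7151     0.8520]
  [   0.4202     0.5536     1.5306     0.6748]
  [   0.3908     0.3700     0.4458     1.3397]
Δx = (I − A)⁻¹ Δd with Δd having -60 in the Banking component and 0 elsewhere.
So Δx_1 = L_13 · (-60), where L_13 = adj(I−A)_13 / det(I−A) = 0.106500 / 0.4929375.
Δx_1 = 0.106500 × (-60) / 0.4929375 = -6.39 / 0.4929375 ≈ -12.96.

Δx_1 = -12.96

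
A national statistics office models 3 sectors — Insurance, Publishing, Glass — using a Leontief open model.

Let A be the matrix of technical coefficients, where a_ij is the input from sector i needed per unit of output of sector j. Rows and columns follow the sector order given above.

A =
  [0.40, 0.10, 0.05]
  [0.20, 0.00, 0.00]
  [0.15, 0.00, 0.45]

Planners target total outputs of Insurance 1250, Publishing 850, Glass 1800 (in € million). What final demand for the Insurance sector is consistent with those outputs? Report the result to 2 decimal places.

d_I = 575.00

I − A =
  [   0.60    -0.10    -0.05]
  [  -0.20     1.00     0.00]
  [  -0.15     0.00     0.55]
d = (I − A) x:
  d_I = (+0.60)·1250 + (-0.10)·850 + (-0.05)·1800 = 575.00
  d_P = (-0.20)·1250 + (+1.00)·850 + (+0.00)·1800 = 600.00
  d_G = (-0.15)·1250 + (+0.00)·850 + (+0.55)·1800 = 802.50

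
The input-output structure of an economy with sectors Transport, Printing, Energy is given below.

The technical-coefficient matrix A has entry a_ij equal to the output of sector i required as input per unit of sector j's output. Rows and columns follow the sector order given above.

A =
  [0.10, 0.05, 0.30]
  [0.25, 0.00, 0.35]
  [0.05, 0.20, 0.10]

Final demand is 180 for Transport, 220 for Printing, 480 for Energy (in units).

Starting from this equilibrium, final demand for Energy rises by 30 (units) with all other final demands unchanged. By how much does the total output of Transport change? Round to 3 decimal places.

Δx_T = 13.513

I − A =
  [   0.90    -0.05    -0.30]
  [  -0.25     1.00    -0.35]
  [  -0.05    -0.20     0.90]
Cofactors of I−A, C_ij = (−1)^(i+j)·(minor ij) (rows/columns in the sector order above):
  C_11 = (1.00)(0.90) − (-0.35)(-0.20) = 0.8300
  C_12 = −[(-0.25)(0.90) − (-0.35)(-0.05)] = 0.2425
  C_13 = (-0.25)(-0.20) − (1.00)(-0.05) = 0.1000
  C_21 = −[(-0.05)(0.90) − (-0.30)(-0.20)] = 0.1050
  C_22 = (0.90)(0.90) − (-0.30)(-0.05) = 0.7950
  C_23 = −[(0.90)(-0.20) − (-0.05)(-0.05)] = 0.1825
  C_31 = (-0.05)(-0.35) − (-0.30)(1.00) = 0.3175
  C_32 = −[(0.90)(-0.35) − (-0.30)(-0.25)] = 0.3900
  C_33 = (0.90)(1.00) − (-0.05)(-0.25) = 0.8875
det(I−A) = Σ_j (I−A)_1j·C_1j = (0.90)(0.8300) + (-0.05)(0.2425) + (-0.30)(0.1000) = 0.704875
adj(I−A) = Cᵀ =
  [ 0.8300   0.1050   0.3175]
  [ 0.2425   0.7950   0.3900]
  [ 0.1000   0.1825   0.8875]
(I − A)⁻¹ = adj(I−A) / det(I−A) ≈
  [   1.1775     0.1490     0.4504]
  [   0.3440     1.1279     0.5533]
  [   0.1419     0.2589     1.2591]
Δx = (I − A)⁻¹ Δd with Δd having +30 in the Energy component and 0 elsewhere.
So Δx_T = L_TE · (+30), where L_TE = adj(I−A)_TE / det(I−A) = 0.3175 / 0.704875.
Δx_T = 0.3175 × (+30) / 0.704875 = 9.525 / 0.704875 ≈ 13.513.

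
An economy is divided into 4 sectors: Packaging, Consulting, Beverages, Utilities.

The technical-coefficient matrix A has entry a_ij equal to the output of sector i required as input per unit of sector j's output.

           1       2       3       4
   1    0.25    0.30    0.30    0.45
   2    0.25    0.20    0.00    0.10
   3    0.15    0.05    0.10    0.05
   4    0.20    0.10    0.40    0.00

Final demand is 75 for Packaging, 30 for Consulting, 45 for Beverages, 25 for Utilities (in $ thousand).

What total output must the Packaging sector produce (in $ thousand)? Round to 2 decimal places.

x_1 = 290.35

I − A =
  [   0.75    -0.30    -0.30    -0.45]
  [  -0.25     0.80     0.00    -0.10]
  [  -0.15    -0.05     0.90    -0.05]
  [  -0.20    -0.10    -0.40     1.00]
Compute the cofactors C_ij = (−1)^(i+j)·(3×3 minor ij) of I−A; the adjugate is their transpose:
adj(I−A) = Cᵀ =
  [ 0.693000   0.330000   0.393000   0.364500]
  [ 0.244000   0.504000   0.156000   0.168000]
  [ 0.141250   0.091500   0.428250   0.094125]
  [ 0.219500   0.153000   0.265500   0.432750]
det(I−A) = Σ_j (I−A)_1j·C_1j = (0.75)(0.693000) + (-0.30)(0.244000) + (-0.30)(0.141250) + (-0.45)(0.219500) = 0.3054
(I − A)⁻¹ = adj(I−A) / det(I−A) ≈
  [   2.2692     1.0806     1.2868     1.1935]
  [   0.7990     1.6503     0.5108     0.5501]
  [   0.4625     0.2996     1.4023     0.3082]
  [   0.7187     0.5010     0.8694     1.4170]
x = (I − A)⁻¹ d = adj(I−A)·d / det(I−A), with det(I−A) = 0.3054:
  x_1 = (0.693000·75 + 0.330000·30 + 0.393000·45 + 0.364500·25) / 0.3054 = 88.6725 / 0.3054 ≈ 290.35
  x_2 = (0.244000·75 + 0.504000·30 + 0.156000·45 + 0.168000·25) / 0.3054 = 44.64 / 0.3054 ≈ 146.17
  x_3 = (0.141250·75 + 0.091500·30 + 0.428250·45 + 0.094125·25) / 0.3054 = 34.963125 / 0.3054 ≈ 114.48
  x_4 = (0.219500·75 + 0.153000·30 + 0.265500·45 + 0.432750·25) / 0.3054 = 43.81875 / 0.3054 ≈ 143.48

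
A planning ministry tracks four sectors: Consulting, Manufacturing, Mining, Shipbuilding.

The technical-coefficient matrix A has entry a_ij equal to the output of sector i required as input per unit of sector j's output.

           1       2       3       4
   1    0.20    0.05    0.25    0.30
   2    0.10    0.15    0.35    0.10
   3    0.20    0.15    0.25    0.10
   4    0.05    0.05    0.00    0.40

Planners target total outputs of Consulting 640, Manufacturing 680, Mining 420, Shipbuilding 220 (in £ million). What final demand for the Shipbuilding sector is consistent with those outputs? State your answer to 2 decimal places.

I − A =
  [   0.80    -0.05    -0.25    -0.30]
  [  -0.10     0.85    -0.35    -0.10]
  [  -0.20    -0.15     0.75    -0.10]
  [  -0.05    -0.05     0.00     0.60]
d = (I − A) x:
  d_1 = (+0.80)·640 + (-0.05)·680 + (-0.25)·420 + (-0.30)·220 = 307.00
  d_2 = (-0.10)·640 + (+0.85)·680 + (-0.35)·420 + (-0.10)·220 = 345.00
  d_3 = (-0.20)·640 + (-0.15)·680 + (+0.75)·420 + (-0.10)·220 = 63.00
  d_4 = (-0.05)·640 + (-0.05)·680 + (+0.00)·420 + (+0.60)·220 = 66.00

d_4 = 66.00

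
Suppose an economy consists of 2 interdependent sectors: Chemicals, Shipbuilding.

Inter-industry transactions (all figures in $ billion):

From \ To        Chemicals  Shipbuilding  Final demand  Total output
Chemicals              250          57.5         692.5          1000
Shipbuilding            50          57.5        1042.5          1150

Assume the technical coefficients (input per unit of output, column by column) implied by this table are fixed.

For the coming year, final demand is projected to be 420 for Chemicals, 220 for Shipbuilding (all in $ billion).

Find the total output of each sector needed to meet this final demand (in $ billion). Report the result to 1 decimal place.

Technical coefficients a_ij = z_ij / X_j:
  a_11 = 250/1000 = 0.25, a_21 = 50/1000 = 0.05
  a_12 = 57.5/1150 = 0.05, a_22 = 57.5/1150 = 0.05
I − A =
  [   0.75    -0.05]
  [  -0.05     0.95]
det(I−A) = (0.75)(0.95) − (-0.05)(-0.05) = 0.7100
adj(I−A) = [[0.95, 0.05], [0.05, 0.75]]
(I − A)⁻¹ = adj(I−A) / det(I−A) ≈
  [   1.3380     0.0704]
  [   0.0704     1.0563]
x = (I − A)⁻¹ d = adj(I−A)·d / det(I−A), with det(I−A) = 0.7100:
  x_1 = (0.95·420 + 0.05·220) / 0.7100 = 410.00 / 0.7100 ≈ 577.5
  x_2 = (0.05·420 + 0.75·220) / 0.7100 = 186.00 / 0.7100 ≈ 262.0

x_1 = 577.5, x_2 = 262.0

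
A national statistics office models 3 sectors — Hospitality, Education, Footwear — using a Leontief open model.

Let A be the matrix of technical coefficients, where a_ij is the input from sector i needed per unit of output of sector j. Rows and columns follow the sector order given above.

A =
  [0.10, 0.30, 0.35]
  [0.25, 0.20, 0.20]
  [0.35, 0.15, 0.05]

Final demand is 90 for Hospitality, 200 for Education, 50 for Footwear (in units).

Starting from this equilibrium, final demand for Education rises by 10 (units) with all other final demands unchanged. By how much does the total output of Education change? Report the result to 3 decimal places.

I − A =
  [   0.90    -0.30    -0.35]
  [  -0.25     0.80    -0.20]
  [  -0.35    -0.15     0.95]
Cofactors of I−A, C_ij = (−1)^(i+j)·(minor ij) (rows/columns in the sector order above):
  C_11 = (0.80)(0.95) − (-0.20)(-0.15) = 0.7300
  C_12 = −[(-0.25)(0.95) − (-0.20)(-0.35)] = 0.3075
  C_13 = (-0.25)(-0.15) − (0.80)(-0.35) = 0.3175
  C_21 = −[(-0.30)(0.95) − (-0.35)(-0.15)] = 0.3375
  C_22 = (0.90)(0.95) − (-0.35)(-0.35) = 0.7325
  C_23 = −[(0.90)(-0.15) − (-0.30)(-0.35)] = 0.2400
  C_31 = (-0.30)(-0.20) − (-0.35)(0.80) = 0.3400
  C_32 = −[(0.90)(-0.20) − (-0.35)(-0.25)] = 0.2675
  C_33 = (0.90)(0.80) − (-0.30)(-0.25) = 0.6450
det(I−A) = Σ_j (I−A)_1j·C_1j = (0.90)(0.7300) + (-0.30)(0.3075) + (-0.35)(0.3175) = 0.453625
adj(I−A) = Cᵀ =
  [ 0.7300   0.3375   0.3400]
  [ 0.3075   0.7325   0.2675]
  [ 0.3175   0.2400   0.6450]
(I − A)⁻¹ = adj(I−A) / det(I−A) ≈
  [   1.6093     0.7440     0.7495]
  [   0.6779     1.6148     0.5897]
  [   0.6999     0.5291     1.4219]
Δx = (I − A)⁻¹ Δd with Δd having +10 in the Education component and 0 elsewhere.
So Δx_E = L_EE · (+10), where L_EE = adj(I−A)_EE / det(I−A) = 0.7325 / 0.453625.
Δx_E = 0.7325 × (+10) / 0.453625 = 7.325 / 0.453625 ≈ 16.148.

Δx_E = 16.148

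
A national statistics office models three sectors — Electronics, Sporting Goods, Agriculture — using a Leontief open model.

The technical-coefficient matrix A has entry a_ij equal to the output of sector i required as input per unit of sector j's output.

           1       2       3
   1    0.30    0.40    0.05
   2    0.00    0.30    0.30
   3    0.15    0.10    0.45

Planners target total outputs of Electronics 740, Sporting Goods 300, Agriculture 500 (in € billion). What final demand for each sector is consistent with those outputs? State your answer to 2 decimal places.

I − A =
  [   0.70    -0.40    -0.05]
  [   0.00     0.70    -0.30]
  [  -0.15    -0.10     0.55]
d = (I − A) x:
  d_1 = (+0.70)·740 + (-0.40)·300 + (-0.05)·500 = 373.00
  d_2 = (+0.00)·740 + (+0.70)·300 + (-0.30)·500 = 60.00
  d_3 = (-0.15)·740 + (-0.10)·300 + (+0.55)·500 = 134.00

d_1 = 373.00, d_2 = 60.00, d_3 = 134.00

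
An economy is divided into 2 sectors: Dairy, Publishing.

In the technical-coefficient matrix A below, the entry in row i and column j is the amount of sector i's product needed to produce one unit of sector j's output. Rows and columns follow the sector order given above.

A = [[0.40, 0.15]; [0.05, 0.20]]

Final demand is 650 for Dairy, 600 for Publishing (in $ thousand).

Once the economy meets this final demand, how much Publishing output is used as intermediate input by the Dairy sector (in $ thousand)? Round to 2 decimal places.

z_21 = 64.55

I − A =
  [   0.60    -0.15]
  [  -0.05     0.80]
det(I−A) = (0.60)(0.80) − (-0.15)(-0.05) = 0.4725
adj(I−A) = [[0.80, 0.15], [0.05, 0.60]]
(I − A)⁻¹ = adj(I−A) / det(I−A) ≈
  [   1.6931     0.3175]
  [   0.1058     1.2698]
First solve x = (I − A)⁻¹ d = adj(I−A)·d / det(I−A); in particular x_1 = (0.80·650 + 0.15·600) / 0.4725 = 610.00 / 0.4725 ≈ 1291.0053.
Intermediate flow from 2 to 1: z_21 = a_21 · x_1 = 0.05 × 610.00 / 0.4725 = 30.50 / 0.4725 ≈ 64.55.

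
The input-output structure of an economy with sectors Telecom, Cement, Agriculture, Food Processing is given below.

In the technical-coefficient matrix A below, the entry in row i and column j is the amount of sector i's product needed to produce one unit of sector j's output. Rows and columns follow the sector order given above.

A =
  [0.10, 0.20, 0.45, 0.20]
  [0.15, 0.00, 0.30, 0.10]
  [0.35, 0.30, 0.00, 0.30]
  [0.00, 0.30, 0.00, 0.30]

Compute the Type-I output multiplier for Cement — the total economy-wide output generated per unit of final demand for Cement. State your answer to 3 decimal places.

m_C = 4.106

I − A =
  [   0.90    -0.20    -0.45    -0.20]
  [  -0.15     1.00    -0.30    -0.10]
  [  -0.35    -0.30     1.00    -0.30]
  [   0.00    -0.30     0.00     0.70]
Compute the cofactors C_ij = (−1)^(i+j)·(3×3 minor ij) of I−A; the adjugate is their transpose:
adj(I−A) = Cᵀ =
  [ 0.58000   0.33500   0.36150   0.36850]
  [ 0.17850   0.51975   0.23625   0.22650]
  [ 0.27950   0.34000   0.57300   0.37400]
  [ 0.07650   0.22275   0.10125   0.59025]
det(I−A) = Σ_j (I−A)_1j·C_1j = (0.90)(0.58000) + (-0.20)(0.17850) + (-0.45)(0.27950) + (-0.20)(0.07650) = 0.345225
(I − A)⁻¹ = adj(I−A) / det(I−A) ≈
  [   1.6801     0.9704     1.0471     1.0674]
  [   0.5171     1.5055     0.6843     0.6561]
  [   0.8096     0.9849     1.6598     1.0834]
  [   0.2216     0.6452     0.2933     1.7098]
The output multiplier for sector j is the column-j sum of the Leontief inverse (I − A)⁻¹ = adj(I−A) / det(I−A).
Column C of adj(I−A): (0.33500, 0.51975, 0.34000, 0.22275); det(I−A) = 0.345225.
m_C = (0.33500 + 0.51975 + 0.34000 + 0.22275) / 0.345225 = 1.4175 / 0.345225 ≈ 4.106.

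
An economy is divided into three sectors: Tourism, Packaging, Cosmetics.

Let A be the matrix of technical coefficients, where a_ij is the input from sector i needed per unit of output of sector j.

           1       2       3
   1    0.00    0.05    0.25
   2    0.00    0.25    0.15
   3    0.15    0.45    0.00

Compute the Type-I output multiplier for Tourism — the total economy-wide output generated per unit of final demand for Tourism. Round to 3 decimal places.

I − A =
  [   1.00    -0.05    -0.25]
  [   0.00     0.75    -0.15]
  [  -0.15    -0.45     1.00]
Cofactors of I−A, C_ij = (−1)^(i+j)·(minor ij) (rows/columns in the sector order above):
  C_11 = (0.75)(1.00) − (-0.15)(-0.45) = 0.6825
  C_12 = −[(0.00)(1.00) − (-0.15)(-0.15)] = 0.0225
  C_13 = (0.00)(-0.45) − (0.75)(-0.15) = 0.1125
  C_21 = −[(-0.05)(1.00) − (-0.25)(-0.45)] = 0.1625
  C_22 = (1.00)(1.00) − (-0.25)(-0.15) = 0.9625
  C_23 = −[(1.00)(-0.45) − (-0.05)(-0.15)] = 0.4575
  C_31 = (-0.05)(-0.15) − (-0.25)(0.75) = 0.1950
  C_32 = −[(1.00)(-0.15) − (-0.25)(0.00)] = 0.1500
  C_33 = (1.00)(0.75) − (-0.05)(0.00) = 0.7500
det(I−A) = Σ_j (I−A)_1j·C_1j = (1.00)(0.6825) + (-0.05)(0.0225) + (-0.25)(0.1125) = 0.65325
adj(I−A) = Cᵀ =
  [ 0.6825   0.1625   0.1950]
  [ 0.0225   0.9625   0.1500]
  [ 0.1125   0.4575   0.7500]
(I − A)⁻¹ = adj(I−A) / det(I−A) ≈
  [   1.0448     0.2488     0.2985]
  [   0.0344     1.4734     0.2296]
  [   0.1722     0.7003     1.1481]
The output multiplier for sector j is the column-j sum of the Leontief inverse (I − A)⁻¹ = adj(I−A) / det(I−A).
Column 1 of adj(I−A): (0.6825, 0.0225, 0.1125); det(I−A) = 0.65325.
m_1 = (0.6825 + 0.0225 + 0.1125) / 0.65325 = 0.8175 / 0.65325 ≈ 1.251.

m_1 = 1.251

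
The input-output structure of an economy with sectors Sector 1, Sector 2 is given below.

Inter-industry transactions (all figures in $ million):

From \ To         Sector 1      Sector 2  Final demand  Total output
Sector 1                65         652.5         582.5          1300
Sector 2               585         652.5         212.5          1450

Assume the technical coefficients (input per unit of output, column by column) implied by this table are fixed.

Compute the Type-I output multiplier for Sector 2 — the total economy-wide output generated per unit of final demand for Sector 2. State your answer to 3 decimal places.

m_2 = 4.375

Technical coefficients a_ij = z_ij / X_j:
  a_11 = 65/1300 = 0.05, a_21 = 585/1300 = 0.45
  a_12 = 652.5/1450 = 0.45, a_22 = 652.5/1450 = 0.45
I − A =
  [   0.95    -0.45]
  [  -0.45     0.55]
det(I−A) = (0.95)(0.55) − (-0.45)(-0.45) = 0.3200
adj(I−A) = [[0.55, 0.45], [0.45, 0.95]]
(I − A)⁻¹ = adj(I−A) / det(I−A) ≈
  [   1.7188     1.4063]
  [   1.4063     2.9688]
The output multiplier for sector j is the column-j sum of the Leontief inverse (I − A)⁻¹ = adj(I−A) / det(I−A).
Column 2 of adj(I−A): (0.45, 0.95); det(I−A) = 0.3200.
m_2 = (0.45 + 0.95) / 0.3200 = 1.40 / 0.3200 = 4.375.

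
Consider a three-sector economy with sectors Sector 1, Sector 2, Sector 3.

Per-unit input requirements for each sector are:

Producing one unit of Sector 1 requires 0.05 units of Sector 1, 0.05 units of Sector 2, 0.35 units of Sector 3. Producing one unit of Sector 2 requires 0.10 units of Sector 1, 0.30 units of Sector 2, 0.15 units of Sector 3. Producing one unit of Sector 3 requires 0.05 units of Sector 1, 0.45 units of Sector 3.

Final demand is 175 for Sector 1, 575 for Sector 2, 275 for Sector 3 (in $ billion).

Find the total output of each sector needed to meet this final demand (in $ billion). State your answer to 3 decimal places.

x_1 = 322.333, x_2 = 844.452, x_3 = 935.426

I − A =
  [   0.95    -0.10    -0.05]
  [  -0.05     0.70     0.00]
  [  -0.35    -0.15     0.55]
Cofactors of I−A, C_ij = (−1)^(i+j)·(minor ij) (rows/columns in the sector order above):
  C_11 = (0.70)(0.55) − (0.00)(-0.15) = 0.3850
  C_12 = −[(-0.05)(0.55) − (0.00)(-0.35)] = 0.0275
  C_13 = (-0.05)(-0.15) − (0.70)(-0.35) = 0.2525
  C_21 = −[(-0.10)(0.55) − (-0.05)(-0.15)] = 0.0625
  C_22 = (0.95)(0.55) − (-0.05)(-0.35) = 0.5050
  C_23 = −[(0.95)(-0.15) − (-0.10)(-0.35)] = 0.1775
  C_31 = (-0.10)(0.00) − (-0.05)(0.70) = 0.0350
  C_32 = −[(0.95)(0.00) − (-0.05)(-0.05)] = 0.0025
  C_33 = (0.95)(0.70) − (-0.10)(-0.05) = 0.6600
det(I−A) = Σ_j (I−A)_1j·C_1j = (0.95)(0.3850) + (-0.10)(0.0275) + (-0.05)(0.2525) = 0.350375
adj(I−A) = Cᵀ =
  [ 0.3850   0.0625   0.0350]
  [ 0.0275   0.5050   0.0025]
  [ 0.2525   0.1775   0.6600]
(I − A)⁻¹ = adj(I−A) / det(I−A) ≈
  [   1.0988     0.1784     0.0999]
  [   0.0785     1.4413     0.0071]
  [   0.7207     0.5066     1.8837]
x = (I − A)⁻¹ d = adj(I−A)·d / det(I−A), with det(I−A) = 0.350375:
  x_1 = (0.3850·175 + 0.0625·575 + 0.0350·275) / 0.350375 = 112.9375 / 0.350375 ≈ 322.333
  x_2 = (0.0275·175 + 0.5050·575 + 0.0025·275) / 0.350375 = 295.875 / 0.350375 ≈ 844.452
  x_3 = (0.2525·175 + 0.1775·575 + 0.6600·275) / 0.350375 = 327.75 / 0.350375 ≈ 935.426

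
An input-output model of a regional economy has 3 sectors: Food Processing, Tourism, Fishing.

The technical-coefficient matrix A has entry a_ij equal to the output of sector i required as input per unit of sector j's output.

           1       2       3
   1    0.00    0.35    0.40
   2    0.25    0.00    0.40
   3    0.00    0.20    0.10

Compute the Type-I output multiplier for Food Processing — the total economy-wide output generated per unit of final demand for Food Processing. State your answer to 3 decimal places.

I − A =
  [   1.00    -0.35    -0.40]
  [  -0.25     1.00    -0.40]
  [   0.00    -0.20     0.90]
Cofactors of I−A, C_ij = (−1)^(i+j)·(minor ij) (rows/columns in the sector order above):
  C_11 = (1.00)(0.90) − (-0.40)(-0.20) = 0.8200
  C_12 = −[(-0.25)(0.90) − (-0.40)(0.00)] = 0.2250
  C_13 = (-0.25)(-0.20) − (1.00)(0.00) = 0.0500
  C_21 = −[(-0.35)(0.90) − (-0.40)(-0.20)] = 0.3950
  C_22 = (1.00)(0.90) − (-0.40)(0.00) = 0.9000
  C_23 = −[(1.00)(-0.20) − (-0.35)(0.00)] = 0.2000
  C_31 = (-0.35)(-0.40) − (-0.40)(1.00) = 0.5400
  C_32 = −[(1.00)(-0.40) − (-0.40)(-0.25)] = 0.5000
  C_33 = (1.00)(1.00) − (-0.35)(-0.25) = 0.9125
det(I−A) = Σ_j (I−A)_1j·C_1j = (1.00)(0.8200) + (-0.35)(0.2250) + (-0.40)(0.0500) = 0.72125
adj(I−A) = Cᵀ =
  [ 0.8200   0.3950   0.5400]
  [ 0.2250   0.9000   0.5000]
  [ 0.0500   0.2000   0.9125]
(I − A)⁻¹ = adj(I−A) / det(I−A) ≈
  [   1.1369     0.5477     0.7487]
  [   0.3120     1.2478     0.6932]
  [   0.0693     0.2773     1.2652]
The output multiplier for sector j is the column-j sum of the Leontief inverse (I − A)⁻¹ = adj(I−A) / det(I−A).
Column 1 of adj(I−A): (0.8200, 0.2250, 0.0500); det(I−A) = 0.72125.
m_1 = (0.8200 + 0.2250 + 0.0500) / 0.72125 = 1.095 / 0.72125 ≈ 1.518.

m_1 = 1.518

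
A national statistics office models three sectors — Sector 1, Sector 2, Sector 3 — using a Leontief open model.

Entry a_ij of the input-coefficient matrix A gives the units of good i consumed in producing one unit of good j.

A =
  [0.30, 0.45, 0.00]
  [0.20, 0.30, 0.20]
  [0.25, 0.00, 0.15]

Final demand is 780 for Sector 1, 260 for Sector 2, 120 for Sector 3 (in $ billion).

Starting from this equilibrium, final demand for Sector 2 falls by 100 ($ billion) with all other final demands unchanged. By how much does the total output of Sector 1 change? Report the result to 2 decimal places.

I − A =
  [   0.70    -0.45     0.00]
  [  -0.20     0.70    -0.20]
  [  -0.25     0.00     0.85]
Cofactors of I−A, C_ij = (−1)^(i+j)·(minor ij) (rows/columns in the sector order above):
  C_11 = (0.70)(0.85) − (-0.20)(0.00) = 0.5950
  C_12 = −[(-0.20)(0.85) − (-0.20)(-0.25)] = 0.2200
  C_13 = (-0.20)(0.00) − (0.70)(-0.25) = 0.1750
  C_21 = −[(-0.45)(0.85) − (0.00)(0.00)] = 0.3825
  C_22 = (0.70)(0.85) − (0.00)(-0.25) = 0.5950
  C_23 = −[(0.70)(0.00) − (-0.45)(-0.25)] = 0.1125
  C_31 = (-0.45)(-0.20) − (0.00)(0.70) = 0.0900
  C_32 = −[(0.70)(-0.20) − (0.00)(-0.20)] = 0.1400
  C_33 = (0.70)(0.70) − (-0.45)(-0.20) = 0.4000
det(I−A) = Σ_j (I−A)_1j·C_1j = (0.70)(0.5950) + (-0.45)(0.2200) + (0.00)(0.1750) = 0.3175
adj(I−A) = Cᵀ =
  [ 0.5950   0.3825   0.0900]
  [ 0.2200   0.5950   0.1400]
  [ 0.1750   0.1125   0.4000]
(I − A)⁻¹ = adj(I−A) / det(I−A) ≈
  [   1.8740     1.2047     0.2835]
  [   0.6929     1.8740     0.4409]
  [   0.5512     0.3543     1.2598]
Δx = (I − A)⁻¹ Δd with Δd having -100 in the Sector 2 component and 0 elsewhere.
So Δx_1 = L_12 · (-100), where L_12 = adj(I−A)_12 / det(I−A) = 0.3825 / 0.3175.
Δx_1 = 0.3825 × (-100) / 0.3175 = -38.25 / 0.3175 ≈ -120.47.

Δx_1 = -120.47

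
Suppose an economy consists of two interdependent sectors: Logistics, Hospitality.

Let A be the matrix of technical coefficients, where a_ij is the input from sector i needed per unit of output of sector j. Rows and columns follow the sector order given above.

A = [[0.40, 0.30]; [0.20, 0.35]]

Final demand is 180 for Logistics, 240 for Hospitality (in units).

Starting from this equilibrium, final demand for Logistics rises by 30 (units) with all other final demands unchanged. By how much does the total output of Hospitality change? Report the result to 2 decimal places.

I − A =
  [   0.60    -0.30]
  [  -0.20     0.65]
det(I−A) = (0.60)(0.65) − (-0.30)(-0.20) = 0.3300
adj(I−A) = [[0.65, 0.30], [0.20, 0.60]]
(I − A)⁻¹ = adj(I−A) / det(I−A) ≈
  [   1.9697     0.9091]
  [   0.6061     1.8182]
Δx = (I − A)⁻¹ Δd with Δd having +30 in the Logistics component and 0 elsewhere.
So Δx_H = L_HL · (+30), where L_HL = adj(I−A)_HL / det(I−A) = 0.20 / 0.3300.
Δx_H = 0.20 × (+30) / 0.3300 = 6.00 / 0.3300 ≈ 18.18.

Δx_H = 18.18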